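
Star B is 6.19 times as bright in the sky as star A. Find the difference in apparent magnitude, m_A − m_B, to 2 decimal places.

m_A − m_B ≈ 1.98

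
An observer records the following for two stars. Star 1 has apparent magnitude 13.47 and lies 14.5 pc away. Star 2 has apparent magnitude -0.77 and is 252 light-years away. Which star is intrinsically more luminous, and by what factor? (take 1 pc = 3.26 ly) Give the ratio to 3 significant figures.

Star 2 is more luminous, by a factor of 1.41×10^7.

Star 1: M = m − 5 log₁₀ d + 5 = 13.47 − 5·1.1614 + 5 = 12.663
Star 2: d = 252 ly / 3.26 = 77.30 pc
Star 2: M = m − 5 log₁₀ d + 5 = -0.77 − 5·1.8882 + 5 = -5.211
ΔM = M_1 − M_2 = 12.663 − (-5.211) = 17.874; smaller M is more luminous → Star 2.
L ratio = 10^(0.4 |ΔM|) = 10^7.150 = 1.411×10^7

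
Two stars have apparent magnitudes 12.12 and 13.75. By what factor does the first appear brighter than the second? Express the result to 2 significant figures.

Δm = 12.12 − (13.75) = -1.63
Flux ratio = 10^(−0.4 Δm) = 10^(−0.4 × -1.63) = 10^0.652 = 4.487

4.5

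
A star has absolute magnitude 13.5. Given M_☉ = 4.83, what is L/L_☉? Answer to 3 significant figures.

M − M_☉ = 13.5 − 4.83 = 8.670
L/L_☉ = 10^(−0.4 (M − M_☉)) = 10^-3.468 = 3.404×10^-4

L/L_☉ ≈ 3.40×10^-4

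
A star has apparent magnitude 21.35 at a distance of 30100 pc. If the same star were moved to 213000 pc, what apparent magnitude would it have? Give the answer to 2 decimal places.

Flux ∝ 1/d², so Δm = 5 log₁₀(d₂/d₁) = 5 log₁₀(213000/30100) = 4.249
m₂ = m₁ + Δm = 21.35 + (4.249) = 25.599

m ≈ 25.60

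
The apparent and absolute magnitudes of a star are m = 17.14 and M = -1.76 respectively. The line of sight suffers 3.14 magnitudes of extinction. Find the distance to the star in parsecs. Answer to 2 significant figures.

m − M = 5 log₁₀(d/10 pc) + A  ⇒  17.14 − (-1.76) − 3.14 = 5 log₁₀(d/10)
15.760 = 5 log₁₀(d/10)
log₁₀ d = (m − M − A)/5 + 1 = 4.1520
d = 10^4.1520 = 14190 pc

d ≈ 14000 pc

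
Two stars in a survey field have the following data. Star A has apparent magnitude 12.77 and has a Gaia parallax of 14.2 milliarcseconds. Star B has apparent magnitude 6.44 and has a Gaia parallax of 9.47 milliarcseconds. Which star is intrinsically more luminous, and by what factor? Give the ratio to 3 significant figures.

Star B is more luminous, by a factor of 765.

Star A: p = 14.2 mas = 0.0142″ → d = 1/p = 70.42 pc
Star A: M = m − 5 log₁₀ d + 5 = 12.77 − 5·1.8477 + 5 = 8.531
Star B: p = 9.47 mas = 9.47×10^-3″ → d = 1/p = 105.6 pc
Star B: M = m − 5 log₁₀ d + 5 = 6.44 − 5·2.0237 + 5 = 1.322
ΔM = M_A − M_B = 8.531 − (1.322) = 7.210; smaller M is more luminous → Star B.
L ratio = 10^(0.4 |ΔM|) = 10^2.884 = 765.4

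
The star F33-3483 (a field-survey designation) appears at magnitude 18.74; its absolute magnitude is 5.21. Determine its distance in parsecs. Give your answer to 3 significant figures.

μ = m − M = 13.530
m − M = 5 log₁₀ d − 5
log₁₀ d = (m − M)/5 + 1 = 3.7060
d = 10^3.7060 = 5082 pc

d ≈ 5080 pc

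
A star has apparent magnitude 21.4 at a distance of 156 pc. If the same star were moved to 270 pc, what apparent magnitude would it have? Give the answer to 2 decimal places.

Flux ∝ 1/d², so Δm = 5 log₁₀(d₂/d₁) = 5 log₁₀(270/156) = 1.191
m₂ = m₁ + Δm = 21.4 + (1.191) = 22.591

m ≈ 22.59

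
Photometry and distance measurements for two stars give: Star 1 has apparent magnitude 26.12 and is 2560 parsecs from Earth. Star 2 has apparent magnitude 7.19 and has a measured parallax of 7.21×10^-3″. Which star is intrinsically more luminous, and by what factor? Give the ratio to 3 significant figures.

Star 1: M = m − 5 log₁₀ d + 5 = 26.12 − 5·3.4082 + 5 = 14.079
Star 2: d = 1/p = 1/7.21×10^-3″ = 138.7 pc
Star 2: M = m − 5 log₁₀ d + 5 = 7.19 − 5·2.1421 + 5 = 1.480
ΔM = M_1 − M_2 = 14.079 − (1.480) = 12.599; smaller M is more luminous → Star 2.
L ratio = 10^(0.4 |ΔM|) = 10^5.040 = 109600

Star 2 is more luminous, by a factor of 110000.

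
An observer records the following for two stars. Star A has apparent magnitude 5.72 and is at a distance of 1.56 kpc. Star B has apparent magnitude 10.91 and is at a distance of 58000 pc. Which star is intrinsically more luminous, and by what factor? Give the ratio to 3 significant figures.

Star B is more luminous, by a factor of 11.6.

Star A: d = 1.56 kpc = 1560 pc
Star A: M = m − 5 log₁₀ d + 5 = 5.72 − 5·3.1931 + 5 = -5.246
Star B: M = m − 5 log₁₀ d + 5 = 10.91 − 5·4.7634 + 5 = -7.907
ΔM = M_A − M_B = -5.246 − (-7.907) = 2.662; smaller M is more luminous → Star B.
L ratio = 10^(0.4 |ΔM|) = 10^1.065 = 11.60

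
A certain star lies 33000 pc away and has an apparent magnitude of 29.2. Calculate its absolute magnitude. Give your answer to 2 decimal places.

5 log₁₀(d/10 pc) = 5 log₁₀(33000) − 5 = 17.593
M = m − 5 log₁₀(d/10) = 29.2 − 17.593 = 11.607

M ≈ 11.61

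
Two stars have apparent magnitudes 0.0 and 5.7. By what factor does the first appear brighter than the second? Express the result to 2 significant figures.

190

Δm = 0.0 − (5.7) = -5.7
Flux ratio = 10^(−0.4 Δm) = 10^(−0.4 × -5.7) = 10^2.280 = 190.5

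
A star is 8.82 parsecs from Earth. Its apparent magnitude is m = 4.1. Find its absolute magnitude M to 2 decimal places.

M ≈ 4.37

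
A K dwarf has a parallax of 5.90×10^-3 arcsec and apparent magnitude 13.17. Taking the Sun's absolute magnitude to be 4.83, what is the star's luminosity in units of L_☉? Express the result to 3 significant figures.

d = 1/p = 1/5.90×10^-3″ = 169.5 pc
M = m − 5 log₁₀ d + 5 = 13.17 − 5·2.2291 + 5 = 7.024
M − M_☉ = 7.024 − 4.83 = 2.194
L/L_☉ = 10^(−0.4 × 2.194) = 0.1325

L/L_☉ ≈ 0.133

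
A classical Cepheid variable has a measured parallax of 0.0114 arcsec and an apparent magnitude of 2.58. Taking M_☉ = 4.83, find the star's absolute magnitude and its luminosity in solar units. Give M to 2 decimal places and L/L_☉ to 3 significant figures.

d = 1/p = 1/0.0114″ = 87.72 pc
M = m − 5 log₁₀ d + 5 = 2.58 − 5·1.9431 + 5 = -2.135
M − M_☉ = -2.135 − 4.83 = -6.965
L/L_☉ = 10^(−0.4 × -6.965) = 611.2

M ≈ -2.14; L/L_☉ ≈ 611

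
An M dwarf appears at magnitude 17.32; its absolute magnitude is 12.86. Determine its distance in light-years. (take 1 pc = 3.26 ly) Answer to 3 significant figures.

Distance modulus: m − M = 17.32 − (12.86) = 4.460
m − M = 5 log₁₀ d − 5
log₁₀ d = (m − M)/5 + 1 = 1.8920
d = 10^1.8920 = 77.98 pc
= 254.2 ly

d ≈ 254 ly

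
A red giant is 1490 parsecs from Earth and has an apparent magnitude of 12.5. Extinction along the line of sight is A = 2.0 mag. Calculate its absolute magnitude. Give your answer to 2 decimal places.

M ≈ -0.37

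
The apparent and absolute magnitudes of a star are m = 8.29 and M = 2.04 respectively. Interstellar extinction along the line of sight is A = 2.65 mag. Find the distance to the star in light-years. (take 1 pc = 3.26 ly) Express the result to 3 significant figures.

d ≈ 171 ly

m − M = 5 log₁₀(d/10 pc) + A  ⇒  8.29 − (2.04) − 2.65 = 5 log₁₀(d/10)
3.600 = 5 log₁₀(d/10)
log₁₀ d = (m − M − A)/5 + 1 = 1.7200
d = 10^1.7200 = 52.48 pc
= 171.1 ly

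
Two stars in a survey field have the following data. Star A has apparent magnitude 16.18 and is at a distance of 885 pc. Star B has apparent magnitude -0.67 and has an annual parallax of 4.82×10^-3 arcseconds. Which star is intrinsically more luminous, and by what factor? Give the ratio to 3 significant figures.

Star A: M = m − 5 log₁₀ d + 5 = 16.18 − 5·2.9469 + 5 = 6.445
Star B: d = 1/p = 1/4.82×10^-3″ = 207.5 pc
Star B: M = m − 5 log₁₀ d + 5 = -0.67 − 5·2.3170 + 5 = -7.255
ΔM = M_A − M_B = 6.445 − (-7.255) = 13.700; smaller M is more luminous → Star B.
L ratio = 10^(0.4 |ΔM|) = 10^5.480 = 302000

Star B is more luminous, by a factor of 302000.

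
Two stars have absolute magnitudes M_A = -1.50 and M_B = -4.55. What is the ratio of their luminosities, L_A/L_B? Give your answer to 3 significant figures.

L_A/L_B ≈ 0.0603

ΔM = M_A − M_B = 3.05
L_A/L_B = 10^(−0.4 ΔM) = 10^-1.220 = 0.06026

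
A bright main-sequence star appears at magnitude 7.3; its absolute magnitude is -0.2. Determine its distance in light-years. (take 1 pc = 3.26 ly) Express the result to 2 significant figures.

d ≈ 1000 ly

Distance modulus: m − M = 7.3 − (-0.2) = 7.500
m − M = 5 log₁₀ d − 5
log₁₀ d = (m − M)/5 + 1 = 2.5000
d = 10^2.5000 = 316.2 pc
= 1031 ly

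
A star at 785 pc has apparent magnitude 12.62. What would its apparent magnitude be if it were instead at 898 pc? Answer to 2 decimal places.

m ≈ 12.91

Flux ∝ 1/d², so Δm = 5 log₁₀(d₂/d₁) = 5 log₁₀(898/785) = 0.292
m₂ = m₁ + Δm = 12.62 + (0.292) = 12.912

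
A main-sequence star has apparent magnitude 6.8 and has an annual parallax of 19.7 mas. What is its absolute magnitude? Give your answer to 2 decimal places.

p = 19.7 mas = 0.0197″ → d = 1/p = 50.76 pc
5 log₁₀(d/10 pc) = 5 log₁₀(50.76) − 5 = 3.528
M = m − 5 log₁₀(d/10) = 6.8 − 3.528 = 3.272

M ≈ 3.27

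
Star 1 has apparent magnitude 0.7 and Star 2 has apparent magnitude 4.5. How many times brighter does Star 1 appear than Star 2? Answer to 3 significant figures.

33.1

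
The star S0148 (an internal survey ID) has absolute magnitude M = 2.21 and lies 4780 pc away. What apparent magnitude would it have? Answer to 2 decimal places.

m ≈ 15.61

m = M + 5 log₁₀ d − 5 = 2.21 + 5·3.6794 − 5 = 15.607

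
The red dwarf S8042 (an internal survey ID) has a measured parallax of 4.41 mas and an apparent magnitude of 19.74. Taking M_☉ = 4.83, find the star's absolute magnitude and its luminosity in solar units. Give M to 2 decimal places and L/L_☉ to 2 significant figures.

M ≈ 12.96; L/L_☉ ≈ 5.6×10^-4

d = 1/p = 1000/4.41 mas = 226.8 pc
M = m − 5 log₁₀ d + 5 = 19.74 − 5·2.3556 + 5 = 12.962
M − M_☉ = 12.962 − 4.83 = 8.132
L/L_☉ = 10^(−0.4 × 8.132) = 5.586×10^-4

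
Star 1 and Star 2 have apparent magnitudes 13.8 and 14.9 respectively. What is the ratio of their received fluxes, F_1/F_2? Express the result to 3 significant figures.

Δm = 13.8 − (14.9) = -1.1
Flux ratio = 10^(−0.4 Δm) = 10^(−0.4 × -1.1) = 10^0.440 = 2.754

F_1/F_2 ≈ 2.75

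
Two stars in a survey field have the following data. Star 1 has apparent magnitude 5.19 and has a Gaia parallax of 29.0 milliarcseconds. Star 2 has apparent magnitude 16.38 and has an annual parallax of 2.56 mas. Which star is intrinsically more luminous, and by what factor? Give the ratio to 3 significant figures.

Star 1: p = 29.0 mas = 0.0290″ → d = 1/p = 34.48 pc
Star 1: M = m − 5 log₁₀ d + 5 = 5.19 − 5·1.5376 + 5 = 2.502
Star 2: p = 2.56 mas = 2.56×10^-3″ → d = 1/p = 390.6 pc
Star 2: M = m − 5 log₁₀ d + 5 = 16.38 − 5·2.5918 + 5 = 8.421
ΔM = M_1 − M_2 = 2.502 − (8.421) = -5.919; smaller M is more luminous → Star 1.
L ratio = 10^(0.4 |ΔM|) = 10^2.368 = 233.2

Star 1 is more luminous, by a factor of 233.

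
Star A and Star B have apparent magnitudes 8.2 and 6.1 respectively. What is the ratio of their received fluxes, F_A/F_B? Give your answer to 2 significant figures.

F_A/F_B ≈ 0.14

Δm = 8.2 − (6.1) = 2.1
Flux ratio = 10^(−0.4 Δm) = 10^(−0.4 × 2.1) = 10^-0.840 = 0.1445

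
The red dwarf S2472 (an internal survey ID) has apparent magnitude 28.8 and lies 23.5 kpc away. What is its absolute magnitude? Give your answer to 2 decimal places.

M ≈ 11.94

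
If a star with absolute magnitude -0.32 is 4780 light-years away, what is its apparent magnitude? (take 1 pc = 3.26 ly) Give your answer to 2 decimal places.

d = 4780 ly / 3.26 = 1466 pc
m = M + 5 log₁₀ d − 5 = -0.32 + 5·3.1662 − 5 = 10.511

m ≈ 10.51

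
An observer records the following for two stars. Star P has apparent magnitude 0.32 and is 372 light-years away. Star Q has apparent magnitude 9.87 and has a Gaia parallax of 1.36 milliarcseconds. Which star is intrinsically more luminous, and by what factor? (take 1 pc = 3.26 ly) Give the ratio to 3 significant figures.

Star P: d = 372 ly / 3.26 = 114.1 pc
Star P: M = m − 5 log₁₀ d + 5 = 0.32 − 5·2.0573 + 5 = -4.967
Star Q: p = 1.36 mas = 1.36×10^-3″ → d = 1/p = 735.3 pc
Star Q: M = m − 5 log₁₀ d + 5 = 9.87 − 5·2.8665 + 5 = 0.538
ΔM = M_P − M_Q = -4.967 − (0.538) = -5.504; smaller M is more luminous → Star P.
L ratio = 10^(0.4 |ΔM|) = 10^2.202 = 159.1

Star P is more luminous, by a factor of 159.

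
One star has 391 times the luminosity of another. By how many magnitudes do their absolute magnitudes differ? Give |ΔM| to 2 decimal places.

Pogson: ΔM = −2.5 log₁₀(ratio) = −2.5 log₁₀(391) = −2.5 × 2.5922 = -6.480

|ΔM| ≈ 6.48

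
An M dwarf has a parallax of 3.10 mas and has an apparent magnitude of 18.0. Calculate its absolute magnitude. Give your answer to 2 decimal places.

p = 3.10 mas = 3.10×10^-3″ → d = 1/p = 322.6 pc
5 log₁₀(d/10 pc) = 5 log₁₀(322.6) − 5 = 7.543
M = m − 5 log₁₀(d/10) = 18.0 − 7.543 = 10.457

M ≈ 10.46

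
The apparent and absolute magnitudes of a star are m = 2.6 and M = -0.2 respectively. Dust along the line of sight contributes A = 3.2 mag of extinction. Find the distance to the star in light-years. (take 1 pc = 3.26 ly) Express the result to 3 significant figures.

d ≈ 27.1 ly

m − M = 5 log₁₀(d/10 pc) + A  ⇒  2.6 − (-0.2) − 3.2 = 5 log₁₀(d/10)
-0.400 = 5 log₁₀(d/10)
log₁₀ d = (m − M − A)/5 + 1 = 0.9200
d = 10^0.9200 = 8.318 pc
= 27.12 ly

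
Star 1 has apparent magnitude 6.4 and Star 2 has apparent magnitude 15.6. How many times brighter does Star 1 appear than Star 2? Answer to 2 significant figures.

4800

Magnitude difference = -9.2
Flux ratio = 10^(−0.4 Δm) = 10^(−0.4 × -9.2) = 10^3.680 = 4786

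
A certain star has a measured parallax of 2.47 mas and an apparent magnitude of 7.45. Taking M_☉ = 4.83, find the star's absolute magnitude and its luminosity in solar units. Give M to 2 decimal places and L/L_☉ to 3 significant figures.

M ≈ -0.59; L/L_☉ ≈ 147

d = 1/p = 1000/2.47 mas = 404.9 pc
M = m − 5 log₁₀ d + 5 = 7.45 − 5·2.6073 + 5 = -0.587
M − M_☉ = -0.587 − 4.83 = -5.417
L/L_☉ = 10^(−0.4 × -5.417) = 146.8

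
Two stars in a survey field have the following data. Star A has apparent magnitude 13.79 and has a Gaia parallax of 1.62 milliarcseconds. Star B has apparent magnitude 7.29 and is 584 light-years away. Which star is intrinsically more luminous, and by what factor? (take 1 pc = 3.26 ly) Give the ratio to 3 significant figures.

Star B is more luminous, by a factor of 33.5.

Star A: p = 1.62 mas = 1.62×10^-3″ → d = 1/p = 617.3 pc
Star A: M = m − 5 log₁₀ d + 5 = 13.79 − 5·2.7905 + 5 = 4.838
Star B: d = 584 ly / 3.26 = 179.1 pc
Star B: M = m − 5 log₁₀ d + 5 = 7.29 − 5·2.2532 + 5 = 1.024
ΔM = M_A − M_B = 4.838 − (1.024) = 3.814; smaller M is more luminous → Star B.
L ratio = 10^(0.4 |ΔM|) = 10^1.525 = 33.53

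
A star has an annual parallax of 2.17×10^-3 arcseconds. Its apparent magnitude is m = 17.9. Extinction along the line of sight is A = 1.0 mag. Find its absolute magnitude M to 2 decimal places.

d = 1/p = 1/2.17×10^-3″ = 460.8 pc
5 log₁₀(d/10 pc) = 5 log₁₀(460.8) − 5 = 8.318
M = m − 5 log₁₀(d/10) − A = 17.9 − 8.318 − 1.0 = 8.582

M ≈ 8.58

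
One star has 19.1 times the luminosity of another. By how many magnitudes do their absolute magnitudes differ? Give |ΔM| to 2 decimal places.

Pogson: ΔM = −2.5 log₁₀(ratio) = −2.5 log₁₀(19.1) = −2.5 × 1.2810 = -3.203

|ΔM| ≈ 3.20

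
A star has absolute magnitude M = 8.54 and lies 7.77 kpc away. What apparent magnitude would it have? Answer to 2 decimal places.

m ≈ 22.99

d = 7.77 kpc = 7770 pc
m = M + 5 log₁₀ d − 5 = 8.54 + 5·3.8904 − 5 = 22.992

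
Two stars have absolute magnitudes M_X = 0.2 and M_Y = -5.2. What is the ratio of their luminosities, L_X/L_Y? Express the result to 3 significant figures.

L_X/L_Y ≈ 6.92×10^-3

ΔM = M_X − M_Y = 5.4
L_X/L_Y = 10^(−0.4 ΔM) = 10^-2.160 = 6.918×10^-3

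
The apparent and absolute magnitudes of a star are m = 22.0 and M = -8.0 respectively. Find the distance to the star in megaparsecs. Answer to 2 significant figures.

μ = m − M = 30.000
m − M = 5 log₁₀ d − 5
log₁₀ d = (m − M)/5 + 1 = 7.0000
d = 10^7.0000 = 1.000×10^7 pc
= 10.00 Mpc

d ≈ 10 Mpc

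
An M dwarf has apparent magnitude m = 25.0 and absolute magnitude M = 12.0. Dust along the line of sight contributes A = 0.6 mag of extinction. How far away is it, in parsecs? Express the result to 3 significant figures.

d ≈ 3020 pc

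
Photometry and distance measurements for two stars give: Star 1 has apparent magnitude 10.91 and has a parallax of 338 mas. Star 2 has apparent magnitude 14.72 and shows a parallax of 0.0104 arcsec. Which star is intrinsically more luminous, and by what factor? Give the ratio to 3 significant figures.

Star 2 is more luminous, by a factor of 31.6.

Star 1: p = 338 mas = 0.338″ → d = 1/p = 2.959 pc
Star 1: M = m − 5 log₁₀ d + 5 = 10.91 − 5·0.4711 + 5 = 13.555
Star 2: d = 1/p = 1/0.0104″ = 96.15 pc
Star 2: M = m − 5 log₁₀ d + 5 = 14.72 − 5·1.9830 + 5 = 9.805
ΔM = M_1 − M_2 = 13.555 − (9.805) = 3.749; smaller M is more luminous → Star 2.
L ratio = 10^(0.4 |ΔM|) = 10^1.500 = 31.61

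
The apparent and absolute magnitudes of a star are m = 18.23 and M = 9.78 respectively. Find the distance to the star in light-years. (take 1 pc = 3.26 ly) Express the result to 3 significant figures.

μ = m − M = 8.450
m − M = 5 log₁₀ d − 5
log₁₀ d = (m − M)/5 + 1 = 2.6900
d = 10^2.6900 = 489.8 pc
= 1597 ly

d ≈ 1600 ly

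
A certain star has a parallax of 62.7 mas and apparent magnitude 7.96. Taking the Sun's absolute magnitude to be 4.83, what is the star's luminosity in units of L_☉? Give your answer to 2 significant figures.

d = 1/p = 1000/62.7 mas = 15.95 pc
M = m − 5 log₁₀ d + 5 = 7.96 − 5·1.2027 + 5 = 6.946
M − M_☉ = 6.946 − 4.83 = 2.116
L/L_☉ = 10^(−0.4 × 2.116) = 0.1424

L/L_☉ ≈ 0.14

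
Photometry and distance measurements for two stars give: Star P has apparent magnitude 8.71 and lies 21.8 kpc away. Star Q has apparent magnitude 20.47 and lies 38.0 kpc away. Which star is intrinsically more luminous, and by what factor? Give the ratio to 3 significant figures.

Star P: d = 21.8 kpc = 21800 pc
Star P: M = m − 5 log₁₀ d + 5 = 8.71 − 5·4.3385 + 5 = -7.982
Star Q: d = 38.0 kpc = 38000 pc
Star Q: M = m − 5 log₁₀ d + 5 = 20.47 − 5·4.5798 + 5 = 2.571
ΔM = M_P − M_Q = -7.982 − (2.571) = -10.553; smaller M is more luminous → Star P.
L ratio = 10^(0.4 |ΔM|) = 10^4.221 = 16650

Star P is more luminous, by a factor of 16600.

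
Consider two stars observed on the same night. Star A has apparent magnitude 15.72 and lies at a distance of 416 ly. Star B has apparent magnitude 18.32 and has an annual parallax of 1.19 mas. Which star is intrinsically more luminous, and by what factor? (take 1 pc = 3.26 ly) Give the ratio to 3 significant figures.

Star B is more luminous, by a factor of 3.96.

Star A: d = 416 ly / 3.26 = 127.6 pc
Star A: M = m − 5 log₁₀ d + 5 = 15.72 − 5·2.1059 + 5 = 10.191
Star B: p = 1.19 mas = 1.19×10^-3″ → d = 1/p = 840.3 pc
Star B: M = m − 5 log₁₀ d + 5 = 18.32 − 5·2.9245 + 5 = 8.698
ΔM = M_A − M_B = 10.191 − (8.698) = 1.493; smaller M is more luminous → Star B.
L ratio = 10^(0.4 |ΔM|) = 10^0.597 = 3.955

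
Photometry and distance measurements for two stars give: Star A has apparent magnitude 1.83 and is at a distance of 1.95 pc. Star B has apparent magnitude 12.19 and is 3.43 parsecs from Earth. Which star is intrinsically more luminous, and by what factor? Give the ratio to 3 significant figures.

Star A: M = m − 5 log₁₀ d + 5 = 1.83 − 5·0.2900 + 5 = 5.380
Star B: M = m − 5 log₁₀ d + 5 = 12.19 − 5·0.5353 + 5 = 14.514
ΔM = M_A − M_B = 5.380 − (14.514) = -9.134; smaller M is more luminous → Star A.
L ratio = 10^(0.4 |ΔM|) = 10^3.653 = 4503

Star A is more luminous, by a factor of 4500.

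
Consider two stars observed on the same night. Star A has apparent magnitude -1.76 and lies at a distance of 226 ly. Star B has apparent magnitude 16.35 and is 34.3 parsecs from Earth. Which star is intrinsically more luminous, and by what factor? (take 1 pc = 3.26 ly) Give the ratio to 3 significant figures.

Star A is more luminous, by a factor of 7.16×10^7.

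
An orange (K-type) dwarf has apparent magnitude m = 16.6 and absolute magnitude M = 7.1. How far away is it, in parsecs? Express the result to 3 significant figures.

Distance modulus: m − M = 16.6 − (7.1) = 9.500
m − M = 5 log₁₀ d − 5
log₁₀ d = (m − M)/5 + 1 = 2.9000
d = 10^2.9000 = 794.3 pc

d ≈ 794 pc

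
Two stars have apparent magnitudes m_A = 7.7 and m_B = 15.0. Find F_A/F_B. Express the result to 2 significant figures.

Magnitude difference = -7.3
Flux ratio = 10^(−0.4 Δm) = 10^(−0.4 × -7.3) = 10^2.920 = 831.8

F_A/F_B ≈ 830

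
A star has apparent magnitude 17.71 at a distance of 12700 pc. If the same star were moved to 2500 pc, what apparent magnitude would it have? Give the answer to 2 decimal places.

Flux ∝ 1/d², so Δm = 5 log₁₀(d₂/d₁) = 5 log₁₀(2500/12700) = -3.529
m₂ = m₁ + Δm = 17.71 + (-3.529) = 14.181

m ≈ 14.18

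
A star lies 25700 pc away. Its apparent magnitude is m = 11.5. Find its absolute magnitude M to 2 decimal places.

5 log₁₀(d/10 pc) = 5 log₁₀(25700) − 5 = 17.050
M = m − 5 log₁₀(d/10) = 11.5 − 17.050 = -5.550

M ≈ -5.55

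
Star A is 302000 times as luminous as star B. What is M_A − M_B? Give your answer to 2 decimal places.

Pogson: ΔM = −2.5 log₁₀(ratio) = −2.5 log₁₀(302000) = −2.5 × 5.4800 = -13.700
Star A is brighter, so it has the smaller magnitude: the difference is negative.

M_A − M_B ≈ -13.70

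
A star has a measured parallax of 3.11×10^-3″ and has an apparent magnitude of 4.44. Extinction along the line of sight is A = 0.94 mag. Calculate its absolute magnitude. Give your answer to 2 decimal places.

d = 1/p = 1/3.11×10^-3″ = 321.5 pc
5 log₁₀(d/10 pc) = 5 log₁₀(321.5) − 5 = 7.536
M = m − 5 log₁₀(d/10) − A = 4.44 − 7.536 − 0.94 = -4.036

M ≈ -4.04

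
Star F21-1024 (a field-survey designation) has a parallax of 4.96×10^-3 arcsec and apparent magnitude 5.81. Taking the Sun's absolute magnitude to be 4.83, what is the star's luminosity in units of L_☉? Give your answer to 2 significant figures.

d = 1/p = 1/4.96×10^-3″ = 201.6 pc
M = m − 5 log₁₀ d + 5 = 5.81 − 5·2.3045 + 5 = -0.713
M − M_☉ = -0.713 − 4.83 = -5.543
L/L_☉ = 10^(−0.4 × -5.543) = 164.8

L/L_☉ ≈ 160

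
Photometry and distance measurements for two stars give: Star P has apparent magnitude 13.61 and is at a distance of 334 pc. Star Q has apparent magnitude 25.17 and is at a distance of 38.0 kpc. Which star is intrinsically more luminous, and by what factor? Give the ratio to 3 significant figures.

Star P: M = m − 5 log₁₀ d + 5 = 13.61 − 5·2.5237 + 5 = 5.991
Star Q: d = 38.0 kpc = 38000 pc
Star Q: M = m − 5 log₁₀ d + 5 = 25.17 − 5·4.5798 + 5 = 7.271
ΔM = M_P − M_Q = 5.991 − (7.271) = -1.280; smaller M is more luminous → Star P.
L ratio = 10^(0.4 |ΔM|) = 10^0.512 = 3.250

Star P is more luminous, by a factor of 3.25.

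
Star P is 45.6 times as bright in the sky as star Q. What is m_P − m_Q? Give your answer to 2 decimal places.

m_P − m_Q ≈ -4.15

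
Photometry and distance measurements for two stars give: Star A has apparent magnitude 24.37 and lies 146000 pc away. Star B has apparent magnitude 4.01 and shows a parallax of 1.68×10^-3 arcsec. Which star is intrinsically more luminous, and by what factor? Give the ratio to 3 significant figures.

Star A: M = m − 5 log₁₀ d + 5 = 24.37 − 5·5.1644 + 5 = 3.548
Star B: d = 1/p = 1/1.68×10^-3″ = 595.2 pc
Star B: M = m − 5 log₁₀ d + 5 = 4.01 − 5·2.7747 + 5 = -4.863
ΔM = M_A − M_B = 3.548 − (-4.863) = 8.412; smaller M is more luminous → Star B.
L ratio = 10^(0.4 |ΔM|) = 10^3.365 = 2316

Star B is more luminous, by a factor of 2320.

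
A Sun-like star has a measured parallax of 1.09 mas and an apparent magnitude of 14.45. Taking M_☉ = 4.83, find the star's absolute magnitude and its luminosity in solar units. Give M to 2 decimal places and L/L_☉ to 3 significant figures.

d = 1/p = 1000/1.09 mas = 917.4 pc
M = m − 5 log₁₀ d + 5 = 14.45 − 5·2.9626 + 5 = 4.637
M − M_☉ = 4.637 − 4.83 = -0.193
L/L_☉ = 10^(−0.4 × -0.193) = 1.194

M ≈ 4.64; L/L_☉ ≈ 1.19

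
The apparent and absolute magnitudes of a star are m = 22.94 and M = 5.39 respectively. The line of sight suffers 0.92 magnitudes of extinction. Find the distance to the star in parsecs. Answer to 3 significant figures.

d ≈ 21200 pc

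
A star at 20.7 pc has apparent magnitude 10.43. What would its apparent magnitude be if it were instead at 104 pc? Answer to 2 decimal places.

Flux ∝ 1/d², so Δm = 5 log₁₀(d₂/d₁) = 5 log₁₀(104/20.7) = 3.505
m₂ = m₁ + Δm = 10.43 + (3.505) = 13.935

m ≈ 13.94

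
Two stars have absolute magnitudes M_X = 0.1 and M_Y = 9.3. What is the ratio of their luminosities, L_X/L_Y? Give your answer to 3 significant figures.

L_X/L_Y ≈ 4790

ΔM = M_X − M_Y = -9.2
L_X/L_Y = 10^(−0.4 ΔM) = 10^3.680 = 4786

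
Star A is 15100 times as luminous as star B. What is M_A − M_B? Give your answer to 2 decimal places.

Pogson: ΔM = −2.5 log₁₀(ratio) = −2.5 log₁₀(15100) = −2.5 × 4.1790 = -10.447
Star A is brighter, so it has the smaller magnitude: the difference is negative.

M_A − M_B ≈ -10.45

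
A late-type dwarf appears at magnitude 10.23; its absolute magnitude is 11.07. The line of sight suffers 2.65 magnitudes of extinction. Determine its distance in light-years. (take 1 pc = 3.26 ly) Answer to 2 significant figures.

m − M = 5 log₁₀(d/10 pc) + A  ⇒  10.23 − (11.07) − 2.65 = 5 log₁₀(d/10)
-3.490 = 5 log₁₀(d/10)
log₁₀ d = (m − M − A)/5 + 1 = 0.3020
d = 10^0.3020 = 2.004 pc
= 6.535 ly

d ≈ 6.5 ly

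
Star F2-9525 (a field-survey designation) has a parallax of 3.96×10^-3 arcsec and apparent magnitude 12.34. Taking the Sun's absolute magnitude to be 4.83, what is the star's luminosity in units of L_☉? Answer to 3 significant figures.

L/L_☉ ≈ 0.632

d = 1/p = 1/3.96×10^-3″ = 252.5 pc
M = m − 5 log₁₀ d + 5 = 12.34 − 5·2.4023 + 5 = 5.328
M − M_☉ = 5.328 − 4.83 = 0.498
L/L_☉ = 10^(−0.4 × 0.498) = 0.6318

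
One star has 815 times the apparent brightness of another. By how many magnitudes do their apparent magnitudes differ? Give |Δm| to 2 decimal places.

|Δm| ≈ 7.28

Pogson: Δm = −2.5 log₁₀(ratio) = −2.5 log₁₀(815) = −2.5 × 2.9112 = -7.278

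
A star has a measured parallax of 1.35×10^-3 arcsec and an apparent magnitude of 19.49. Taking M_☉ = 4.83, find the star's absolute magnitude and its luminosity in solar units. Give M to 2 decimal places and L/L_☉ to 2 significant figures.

M ≈ 10.14; L/L_☉ ≈ 7.5×10^-3

d = 1/p = 1/1.35×10^-3″ = 740.7 pc
M = m − 5 log₁₀ d + 5 = 19.49 − 5·2.8697 + 5 = 10.142
M − M_☉ = 10.142 − 4.83 = 5.312
L/L_☉ = 10^(−0.4 × 5.312) = 7.505×10^-3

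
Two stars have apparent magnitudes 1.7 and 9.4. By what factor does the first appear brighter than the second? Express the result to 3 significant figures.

1200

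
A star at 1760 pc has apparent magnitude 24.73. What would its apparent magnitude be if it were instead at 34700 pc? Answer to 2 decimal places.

Flux ∝ 1/d², so Δm = 5 log₁₀(d₂/d₁) = 5 log₁₀(34700/1760) = 6.474
m₂ = m₁ + Δm = 24.73 + (6.474) = 31.204

m ≈ 31.20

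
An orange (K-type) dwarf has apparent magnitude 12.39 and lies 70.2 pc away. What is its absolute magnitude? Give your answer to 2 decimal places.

5 log₁₀(d/10 pc) = 5 log₁₀(70.20) − 5 = 4.232
M = m − 5 log₁₀(d/10) = 12.39 − 4.232 = 8.158

M ≈ 8.16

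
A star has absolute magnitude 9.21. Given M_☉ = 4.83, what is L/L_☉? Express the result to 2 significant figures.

M − M_☉ = 9.21 − 4.83 = 4.380
L/L_☉ = 10^(−0.4 (M − M_☉)) = 10^-1.752 = 0.01770

L/L_☉ ≈ 0.018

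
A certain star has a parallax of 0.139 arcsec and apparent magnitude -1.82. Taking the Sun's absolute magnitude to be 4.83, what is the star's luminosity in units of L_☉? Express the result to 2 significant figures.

L/L_☉ ≈ 240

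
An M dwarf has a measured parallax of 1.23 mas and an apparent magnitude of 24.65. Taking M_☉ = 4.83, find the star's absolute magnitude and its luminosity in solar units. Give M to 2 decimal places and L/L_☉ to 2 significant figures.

M ≈ 15.10; L/L_☉ ≈ 7.8×10^-5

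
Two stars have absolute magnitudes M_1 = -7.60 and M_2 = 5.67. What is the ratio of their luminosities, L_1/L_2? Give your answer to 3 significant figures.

L_1/L_2 ≈ 203000

ΔM = M_1 − M_2 = -13.27
L_1/L_2 = 10^(−0.4 ΔM) = 10^5.308 = 203200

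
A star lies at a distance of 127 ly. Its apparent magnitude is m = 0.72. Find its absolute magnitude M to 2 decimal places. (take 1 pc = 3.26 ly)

d = 127 ly / 3.26 = 38.96 pc
5 log₁₀(d/10 pc) = 5 log₁₀(38.96) − 5 = 2.953
M = m − 5 log₁₀(d/10) = 0.72 − 2.953 = -2.233

M ≈ -2.23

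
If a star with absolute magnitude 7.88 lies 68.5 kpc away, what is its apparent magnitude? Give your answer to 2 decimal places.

d = 68.5 kpc = 68500 pc
m = M + 5 log₁₀ d − 5 = 7.88 + 5·4.8357 − 5 = 27.058

m ≈ 27.06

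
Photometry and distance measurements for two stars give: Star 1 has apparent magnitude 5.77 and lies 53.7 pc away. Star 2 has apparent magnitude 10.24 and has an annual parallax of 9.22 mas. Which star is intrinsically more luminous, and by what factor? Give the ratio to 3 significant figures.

Star 1 is more luminous, by a factor of 15.0.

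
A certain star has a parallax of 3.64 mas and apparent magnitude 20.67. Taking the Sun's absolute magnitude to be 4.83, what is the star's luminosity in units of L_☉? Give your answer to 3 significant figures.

d = 1/p = 1000/3.64 mas = 274.7 pc
M = m − 5 log₁₀ d + 5 = 20.67 − 5·2.4389 + 5 = 13.476
M − M_☉ = 13.476 − 4.83 = 8.646
L/L_☉ = 10^(−0.4 × 8.646) = 3.482×10^-4

L/L_☉ ≈ 3.48×10^-4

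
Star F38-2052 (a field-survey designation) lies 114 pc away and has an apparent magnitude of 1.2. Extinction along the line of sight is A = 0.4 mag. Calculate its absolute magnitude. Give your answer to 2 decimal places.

5 log₁₀(d/10 pc) = 5 log₁₀(114.0) − 5 = 5.285
M = m − 5 log₁₀(d/10) − A = 1.2 − 5.285 − 0.4 = -4.485

M ≈ -4.48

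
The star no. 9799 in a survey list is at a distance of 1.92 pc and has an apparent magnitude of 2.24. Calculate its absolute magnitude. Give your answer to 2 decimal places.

5 log₁₀(d/10 pc) = 5 log₁₀(1.920) − 5 = -3.583
M = m − 5 log₁₀(d/10) = 2.24 + 3.583 = 5.823

M ≈ 5.82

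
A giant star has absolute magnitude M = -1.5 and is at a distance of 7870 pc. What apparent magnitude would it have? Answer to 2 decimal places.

m = M + 5 log₁₀ d − 5 = -1.5 + 5·3.8960 − 5 = 12.980

m ≈ 12.98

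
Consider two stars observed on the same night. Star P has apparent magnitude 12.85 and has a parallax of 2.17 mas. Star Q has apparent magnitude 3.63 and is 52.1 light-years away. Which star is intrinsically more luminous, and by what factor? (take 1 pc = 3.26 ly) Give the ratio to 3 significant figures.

Star P: p = 2.17 mas = 2.17×10^-3″ → d = 1/p = 460.8 pc
Star P: M = m − 5 log₁₀ d + 5 = 12.85 − 5·2.6635 + 5 = 4.532
Star Q: d = 52.1 ly / 3.26 = 15.98 pc
Star Q: M = m − 5 log₁₀ d + 5 = 3.63 − 5·1.2036 + 5 = 2.612
ΔM = M_P − M_Q = 4.532 − (2.612) = 1.920; smaller M is more luminous → Star Q.
L ratio = 10^(0.4 |ΔM|) = 10^0.768 = 5.864

Star Q is more luminous, by a factor of 5.86.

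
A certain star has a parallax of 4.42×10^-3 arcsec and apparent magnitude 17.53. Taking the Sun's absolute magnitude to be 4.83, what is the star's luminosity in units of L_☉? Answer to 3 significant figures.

L/L_☉ ≈ 4.26×10^-3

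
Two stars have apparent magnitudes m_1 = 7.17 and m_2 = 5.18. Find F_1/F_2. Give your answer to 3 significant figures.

F_1/F_2 ≈ 0.160

Δm = 7.17 − (5.18) = 1.99
Flux ratio = 10^(−0.4 Δm) = 10^(−0.4 × 1.99) = 10^-0.796 = 0.1600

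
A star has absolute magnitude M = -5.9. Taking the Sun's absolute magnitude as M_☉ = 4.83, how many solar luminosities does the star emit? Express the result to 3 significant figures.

L/L_☉ ≈ 19600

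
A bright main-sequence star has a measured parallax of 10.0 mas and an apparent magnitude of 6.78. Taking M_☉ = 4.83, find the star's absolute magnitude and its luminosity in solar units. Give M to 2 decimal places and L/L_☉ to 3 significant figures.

d = 1/p = 1000/10.0 mas = 100.0 pc
M = m − 5 log₁₀ d + 5 = 6.78 − 5·2.0000 + 5 = 1.780
M − M_☉ = 1.780 − 4.83 = -3.050
L/L_☉ = 10^(−0.4 × -3.050) = 16.60

M ≈ 1.78; L/L_☉ ≈ 16.6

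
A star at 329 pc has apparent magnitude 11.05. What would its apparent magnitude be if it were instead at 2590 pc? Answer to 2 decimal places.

Flux ∝ 1/d², so Δm = 5 log₁₀(d₂/d₁) = 5 log₁₀(2590/329) = 4.481
m₂ = m₁ + Δm = 11.05 + (4.481) = 15.531

m ≈ 15.53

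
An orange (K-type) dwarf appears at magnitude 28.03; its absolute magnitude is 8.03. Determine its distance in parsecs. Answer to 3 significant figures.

d ≈ 100000 pc

Distance modulus: m − M = 28.03 − (8.03) = 20.000
m − M = 5 log₁₀ d − 5
log₁₀ d = (m − M)/5 + 1 = 5.0000
d = 10^5.0000 = 100000 pc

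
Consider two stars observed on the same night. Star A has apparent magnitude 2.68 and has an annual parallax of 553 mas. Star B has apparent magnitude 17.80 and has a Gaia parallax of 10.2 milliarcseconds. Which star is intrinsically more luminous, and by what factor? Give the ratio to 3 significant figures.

Star A is more luminous, by a factor of 380.

Star A: p = 553 mas = 0.553″ → d = 1/p = 1.808 pc
Star A: M = m − 5 log₁₀ d + 5 = 2.68 − 5·0.2573 + 5 = 6.394
Star B: p = 10.2 mas = 0.0102″ → d = 1/p = 98.04 pc
Star B: M = m − 5 log₁₀ d + 5 = 17.80 − 5·1.9914 + 5 = 12.843
ΔM = M_A − M_B = 6.394 − (12.843) = -6.449; smaller M is more luminous → Star A.
L ratio = 10^(0.4 |ΔM|) = 10^2.580 = 380.0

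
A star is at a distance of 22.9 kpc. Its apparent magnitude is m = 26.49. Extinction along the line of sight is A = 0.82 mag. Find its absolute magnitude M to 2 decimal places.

d = 22.9 kpc = 22900 pc
5 log₁₀(d/10 pc) = 5 log₁₀(22900) − 5 = 16.799
M = m − 5 log₁₀(d/10) − A = 26.49 − 16.799 − 0.82 = 8.871

M ≈ 8.87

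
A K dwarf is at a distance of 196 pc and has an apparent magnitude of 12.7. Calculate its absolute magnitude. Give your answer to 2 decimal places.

5 log₁₀(d/10 pc) = 5 log₁₀(196.0) − 5 = 6.461
M = m − 5 log₁₀(d/10) = 12.7 − 6.461 = 6.239

M ≈ 6.24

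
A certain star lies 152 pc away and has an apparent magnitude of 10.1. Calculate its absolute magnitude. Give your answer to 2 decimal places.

M ≈ 4.19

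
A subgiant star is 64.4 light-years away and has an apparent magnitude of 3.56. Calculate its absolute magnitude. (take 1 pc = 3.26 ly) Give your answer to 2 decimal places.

d = 64.4 ly / 3.26 = 19.75 pc
5 log₁₀(d/10 pc) = 5 log₁₀(19.75) − 5 = 1.478
M = m − 5 log₁₀(d/10) = 3.56 − 1.478 = 2.082

M ≈ 2.08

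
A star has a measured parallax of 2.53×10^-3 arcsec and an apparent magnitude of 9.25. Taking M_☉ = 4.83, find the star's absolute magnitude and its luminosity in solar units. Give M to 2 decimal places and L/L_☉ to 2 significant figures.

M ≈ 1.27; L/L_☉ ≈ 27

d = 1/p = 1/2.53×10^-3″ = 395.3 pc
M = m − 5 log₁₀ d + 5 = 9.25 − 5·2.5969 + 5 = 1.266
M − M_☉ = 1.266 − 4.83 = -3.564
L/L_☉ = 10^(−0.4 × -3.564) = 26.65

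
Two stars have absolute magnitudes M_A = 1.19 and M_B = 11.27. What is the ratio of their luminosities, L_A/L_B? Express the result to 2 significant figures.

ΔM = M_A − M_B = -10.08
L_A/L_B = 10^(−0.4 ΔM) = 10^4.032 = 10760

L_A/L_B ≈ 11000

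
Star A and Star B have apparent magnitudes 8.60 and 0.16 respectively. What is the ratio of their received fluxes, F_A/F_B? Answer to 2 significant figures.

Δm = 8.60 − (0.16) = 8.44
Flux ratio = 10^(−0.4 Δm) = 10^(−0.4 × 8.44) = 10^-3.376 = 4.207×10^-4

F_A/F_B ≈ 4.2×10^-4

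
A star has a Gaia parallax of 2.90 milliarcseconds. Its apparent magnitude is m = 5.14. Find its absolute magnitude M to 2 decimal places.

p = 2.90 mas = 2.90×10^-3″ → d = 1/p = 344.8 pc
5 log₁₀(d/10 pc) = 5 log₁₀(344.8) − 5 = 7.688
M = m − 5 log₁₀(d/10) = 5.14 − 7.688 = -2.548

M ≈ -2.55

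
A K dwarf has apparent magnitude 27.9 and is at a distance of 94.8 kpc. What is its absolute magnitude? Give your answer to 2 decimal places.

M ≈ 8.02

d = 94.8 kpc = 94800 pc
5 log₁₀(d/10 pc) = 5 log₁₀(94800) − 5 = 19.884
M = m − 5 log₁₀(d/10) = 27.9 − 19.884 = 8.016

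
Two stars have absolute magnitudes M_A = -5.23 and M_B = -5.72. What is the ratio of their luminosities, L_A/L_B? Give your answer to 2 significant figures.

ΔM = M_A − M_B = 0.49
L_A/L_B = 10^(−0.4 ΔM) = 10^-0.196 = 0.6368

L_A/L_B ≈ 0.64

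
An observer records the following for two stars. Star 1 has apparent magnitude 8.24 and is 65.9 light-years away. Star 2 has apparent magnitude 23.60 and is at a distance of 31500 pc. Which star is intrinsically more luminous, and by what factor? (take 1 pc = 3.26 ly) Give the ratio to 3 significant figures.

Star 1: d = 65.9 ly / 3.26 = 20.21 pc
Star 1: M = m − 5 log₁₀ d + 5 = 8.24 − 5·1.3057 + 5 = 6.712
Star 2: M = m − 5 log₁₀ d + 5 = 23.60 − 5·4.4983 + 5 = 6.108
ΔM = M_1 − M_2 = 6.712 − (6.108) = 0.603; smaller M is more luminous → Star 2.
L ratio = 10^(0.4 |ΔM|) = 10^0.241 = 1.743

Star 2 is more luminous, by a factor of 1.74.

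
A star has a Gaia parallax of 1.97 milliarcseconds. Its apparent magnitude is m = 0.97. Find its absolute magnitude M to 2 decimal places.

M ≈ -7.56

p = 1.97 mas = 1.97×10^-3″ → d = 1/p = 507.6 pc
5 log₁₀(d/10 pc) = 5 log₁₀(507.6) − 5 = 8.528
M = m − 5 log₁₀(d/10) = 0.97 − 8.528 = -7.558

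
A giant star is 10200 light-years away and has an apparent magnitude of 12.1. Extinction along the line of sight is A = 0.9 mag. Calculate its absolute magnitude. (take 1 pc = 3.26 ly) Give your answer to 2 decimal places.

d = 10200 ly / 3.26 = 3129 pc
5 log₁₀(d/10 pc) = 5 log₁₀(3129) − 5 = 12.477
M = m − 5 log₁₀(d/10) − A = 12.1 − 12.477 − 0.9 = -1.277

M ≈ -1.28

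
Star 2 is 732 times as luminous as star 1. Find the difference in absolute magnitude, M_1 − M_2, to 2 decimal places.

Pogson: ΔM = −2.5 log₁₀(ratio) = −2.5 log₁₀(732) = −2.5 × 2.8645 = -7.161
Star 2 is brighter so has the smaller magnitude: M_1 − M_2 is positive.

M_1 − M_2 ≈ 7.16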